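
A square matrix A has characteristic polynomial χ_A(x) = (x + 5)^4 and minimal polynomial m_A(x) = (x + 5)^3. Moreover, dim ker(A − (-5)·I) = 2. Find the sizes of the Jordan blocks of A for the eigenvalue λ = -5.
Block sizes for λ = -5: [3, 1]

Step 1 — from the characteristic polynomial, algebraic multiplicity of λ = -5 is 4. From dim ker(A − (-5)·I) = 2, there are exactly 2 Jordan blocks for λ = -5.
Step 2 — from the minimal polynomial, the factor (x + 5)^3 tells us the largest block for λ = -5 has size 3.
Step 3 — with total size 4, 2 blocks, and largest block 3, the block sizes (in nonincreasing order) are [3, 1].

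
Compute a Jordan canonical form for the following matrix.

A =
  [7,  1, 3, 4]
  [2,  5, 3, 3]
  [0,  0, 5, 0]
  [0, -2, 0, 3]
J_3(5) ⊕ J_1(5)

The characteristic polynomial is
  det(x·I − A) = x^4 - 20*x^3 + 150*x^2 - 500*x + 625 = (x - 5)^4

Eigenvalues and multiplicities (the geometric multiplicity of λ is n − rank(A − λI), which equals the number of Jordan blocks for λ):
  λ = 5: algebraic multiplicity = 4, geometric multiplicity = 2

Determining the block sizes for each eigenvalue:
  λ = 5: with am = 4 and gm = 2, the partition is not yet determined (e.g. several partitions of 4 into 2 parts exist). Let N = A − (5)·I. Computing rank(N^1) = 2, rank(N^2) = 1, rank(N^3) = 0; the number of blocks of size ≥ j is rank(N^{j−1}) − rank(N^j), giving [2, 1, 1]. So we have 1 block(s) of size 3, 1 block(s) of size 1 → block sizes [3, 1]

Assembling the blocks gives a Jordan form
J =
  [5, 1, 0, 0]
  [0, 5, 1, 0]
  [0, 0, 5, 0]
  [0, 0, 0, 5]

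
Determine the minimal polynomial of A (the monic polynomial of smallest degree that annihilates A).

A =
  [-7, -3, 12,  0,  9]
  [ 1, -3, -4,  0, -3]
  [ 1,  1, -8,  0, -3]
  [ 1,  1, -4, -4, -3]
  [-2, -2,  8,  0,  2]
x^2 + 8*x + 16

The characteristic polynomial is χ_A(x) = (x + 4)^5, so the eigenvalues are known. The minimal polynomial is
  m_A(x) = Π_λ (x − λ)^{k_λ}
where k_λ is the size of the *largest* Jordan block for λ (equivalently, the smallest k with (A − λI)^k v = 0 for every generalised eigenvector v of λ).

  λ = -4: largest Jordan block has size 2, contributing (x + 4)^2

So m_A(x) = (x + 4)^2 = x^2 + 8*x + 16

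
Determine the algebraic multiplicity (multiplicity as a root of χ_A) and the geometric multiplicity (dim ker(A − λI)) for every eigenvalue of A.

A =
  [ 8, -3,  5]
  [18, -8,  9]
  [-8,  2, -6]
λ = -2: alg = 3, geom = 1

Step 1 — factor the characteristic polynomial to read off the algebraic multiplicities:
  χ_A(x) = (x + 2)^3

Step 2 — compute geometric multiplicities via the rank-nullity identity g(λ) = n − rank(A − λI):
  rank(A − (-2)·I) = 2, so dim ker(A − (-2)·I) = n − 2 = 1

Summary:
  λ = -2: algebraic multiplicity = 3, geometric multiplicity = 1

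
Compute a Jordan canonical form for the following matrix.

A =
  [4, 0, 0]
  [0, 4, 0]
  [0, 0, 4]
J_1(4) ⊕ J_1(4) ⊕ J_1(4)

The characteristic polynomial is
  det(x·I − A) = x^3 - 12*x^2 + 48*x - 64 = (x - 4)^3

Eigenvalues and multiplicities (the geometric multiplicity of λ is n − rank(A − λI), which equals the number of Jordan blocks for λ):
  λ = 4: algebraic multiplicity = 3, geometric multiplicity = 3

Determining the block sizes for each eigenvalue:
  λ = 4: gm = am = 3, so every block has size 1 → block sizes [1, 1, 1]

Assembling the blocks gives a Jordan form
J =
  [4, 0, 0]
  [0, 4, 0]
  [0, 0, 4]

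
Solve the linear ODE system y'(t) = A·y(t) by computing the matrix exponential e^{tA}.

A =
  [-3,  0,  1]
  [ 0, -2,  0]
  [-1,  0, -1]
e^{tA} =
  [-t*exp(-2*t) + exp(-2*t), 0, t*exp(-2*t)]
  [0, exp(-2*t), 0]
  [-t*exp(-2*t), 0, t*exp(-2*t) + exp(-2*t)]

Strategy: write A = P · J · P⁻¹ where J is a Jordan canonical form, so e^{tA} = P · e^{tJ} · P⁻¹, and e^{tJ} can be computed block-by-block.

A has Jordan form
J =
  [-2,  1,  0]
  [ 0, -2,  0]
  [ 0,  0, -2]
(up to reordering of blocks).

Per-block formulas:
  For a 2×2 Jordan block J_2(-2): exp(t · J_2(-2)) = e^(-2t)·(I + t·N), where N is the 2×2 nilpotent shift.
  For a 1×1 block at λ = -2: exp(t · [-2]) = [e^(-2t)].

After assembling e^{tJ} and conjugating by P, we get:

e^{tA} =
  [-t*exp(-2*t) + exp(-2*t), 0, t*exp(-2*t)]
  [0, exp(-2*t), 0]
  [-t*exp(-2*t), 0, t*exp(-2*t) + exp(-2*t)]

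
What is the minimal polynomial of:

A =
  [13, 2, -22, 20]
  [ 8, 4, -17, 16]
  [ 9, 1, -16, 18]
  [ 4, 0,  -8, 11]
x^3 - 9*x^2 + 27*x - 27

The characteristic polynomial is χ_A(x) = (x - 3)^4, so the eigenvalues are known. The minimal polynomial is
  m_A(x) = Π_λ (x − λ)^{k_λ}
where k_λ is the size of the *largest* Jordan block for λ (equivalently, the smallest k with (A − λI)^k v = 0 for every generalised eigenvector v of λ).

  λ = 3: largest Jordan block has size 3, contributing (x − 3)^3

So m_A(x) = (x - 3)^3 = x^3 - 9*x^2 + 27*x - 27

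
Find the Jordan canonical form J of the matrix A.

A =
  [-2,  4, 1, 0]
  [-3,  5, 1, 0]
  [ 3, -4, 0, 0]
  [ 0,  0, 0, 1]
J_2(1) ⊕ J_1(1) ⊕ J_1(1)

The characteristic polynomial is
  det(x·I − A) = x^4 - 4*x^3 + 6*x^2 - 4*x + 1 = (x - 1)^4

Eigenvalues and multiplicities (the geometric multiplicity of λ is n − rank(A − λI), which equals the number of Jordan blocks for λ):
  λ = 1: algebraic multiplicity = 4, geometric multiplicity = 3

Determining the block sizes for each eigenvalue:
  λ = 1: 3 blocks summing to 4 forces exactly one block of size 2 and the rest size 1 → block sizes [2, 1, 1]

Assembling the blocks gives a Jordan form
J =
  [1, 1, 0, 0]
  [0, 1, 0, 0]
  [0, 0, 1, 0]
  [0, 0, 0, 1]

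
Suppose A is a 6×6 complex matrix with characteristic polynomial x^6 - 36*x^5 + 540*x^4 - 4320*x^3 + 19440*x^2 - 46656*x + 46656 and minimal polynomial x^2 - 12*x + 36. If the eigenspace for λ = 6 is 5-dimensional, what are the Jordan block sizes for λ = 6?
Block sizes for λ = 6: [2, 1, 1, 1, 1]

Step 1 — from the characteristic polynomial, algebraic multiplicity of λ = 6 is 6. From dim ker(A − (6)·I) = 5, there are exactly 5 Jordan blocks for λ = 6.
Step 2 — from the minimal polynomial, the factor (x − 6)^2 tells us the largest block for λ = 6 has size 2.
Step 3 — with total size 6, 5 blocks, and largest block 2, the block sizes (in nonincreasing order) are [2, 1, 1, 1, 1].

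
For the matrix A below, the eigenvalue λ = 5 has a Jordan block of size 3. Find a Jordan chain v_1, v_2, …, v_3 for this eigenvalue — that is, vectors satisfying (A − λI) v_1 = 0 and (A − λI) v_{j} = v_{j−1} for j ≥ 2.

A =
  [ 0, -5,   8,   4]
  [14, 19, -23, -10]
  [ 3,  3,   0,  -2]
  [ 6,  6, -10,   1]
A Jordan chain for λ = 5 of length 3:
v_1 = (3, -3, 0, 0)ᵀ
v_2 = (-5, 14, 3, 6)ᵀ
v_3 = (1, 0, 0, 0)ᵀ

Let N = A − (5)·I. We want v_3 with N^3 v_3 = 0 but N^2 v_3 ≠ 0; then v_{j-1} := N · v_j for j = 3, …, 2.

Pick v_3 = (1, 0, 0, 0)ᵀ.
Then v_2 = N · v_3 = (-5, 14, 3, 6)ᵀ.
Then v_1 = N · v_2 = (3, -3, 0, 0)ᵀ.

Sanity check: (A − (5)·I) v_1 = (0, 0, 0, 0)ᵀ = 0. ✓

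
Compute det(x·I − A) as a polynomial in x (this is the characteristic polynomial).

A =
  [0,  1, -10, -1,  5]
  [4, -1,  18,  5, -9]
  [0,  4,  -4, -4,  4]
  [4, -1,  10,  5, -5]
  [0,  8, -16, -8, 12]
x^5 - 12*x^4 + 48*x^3 - 64*x^2

Expanding det(x·I − A) (e.g. by cofactor expansion or by noting that A is similar to its Jordan form J, which has the same characteristic polynomial as A) gives
  χ_A(x) = x^5 - 12*x^4 + 48*x^3 - 64*x^2
which factors as x^2*(x - 4)^3. The eigenvalues (with algebraic multiplicities) are λ = 0 with multiplicity 2, λ = 4 with multiplicity 3.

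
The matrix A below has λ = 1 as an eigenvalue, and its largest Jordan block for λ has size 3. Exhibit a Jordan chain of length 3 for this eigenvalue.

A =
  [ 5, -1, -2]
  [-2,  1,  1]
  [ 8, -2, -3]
A Jordan chain for λ = 1 of length 3:
v_1 = (2, 0, 4)ᵀ
v_2 = (4, -2, 8)ᵀ
v_3 = (1, 0, 0)ᵀ

Let N = A − (1)·I. We want v_3 with N^3 v_3 = 0 but N^2 v_3 ≠ 0; then v_{j-1} := N · v_j for j = 3, …, 2.

Pick v_3 = (1, 0, 0)ᵀ.
Then v_2 = N · v_3 = (4, -2, 8)ᵀ.
Then v_1 = N · v_2 = (2, 0, 4)ᵀ.

Sanity check: (A − (1)·I) v_1 = (0, 0, 0)ᵀ = 0. ✓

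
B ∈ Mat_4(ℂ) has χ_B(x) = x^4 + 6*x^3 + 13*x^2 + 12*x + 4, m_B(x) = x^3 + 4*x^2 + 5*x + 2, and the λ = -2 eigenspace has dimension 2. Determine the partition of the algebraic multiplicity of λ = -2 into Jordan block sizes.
Block sizes for λ = -2: [1, 1]

Step 1 — from the characteristic polynomial, algebraic multiplicity of λ = -2 is 2. From dim ker(B − (-2)·I) = 2, there are exactly 2 Jordan blocks for λ = -2.
Step 2 — from the minimal polynomial, the factor (x + 2) tells us the largest block for λ = -2 has size 1.
Step 3 — with total size 2, 2 blocks, and largest block 1, the block sizes (in nonincreasing order) are [1, 1].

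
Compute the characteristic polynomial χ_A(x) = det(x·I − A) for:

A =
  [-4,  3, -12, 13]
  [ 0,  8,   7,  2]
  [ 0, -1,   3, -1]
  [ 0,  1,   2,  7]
x^4 - 14*x^3 + 36*x^2 + 216*x - 864

Expanding det(x·I − A) (e.g. by cofactor expansion or by noting that A is similar to its Jordan form J, which has the same characteristic polynomial as A) gives
  χ_A(x) = x^4 - 14*x^3 + 36*x^2 + 216*x - 864
which factors as (x - 6)^3*(x + 4). The eigenvalues (with algebraic multiplicities) are λ = -4 with multiplicity 1, λ = 6 with multiplicity 3.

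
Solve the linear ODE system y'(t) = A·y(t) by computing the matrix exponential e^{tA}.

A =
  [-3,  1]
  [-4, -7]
e^{tA} =
  [2*t*exp(-5*t) + exp(-5*t), t*exp(-5*t)]
  [-4*t*exp(-5*t), -2*t*exp(-5*t) + exp(-5*t)]

Strategy: write A = P · J · P⁻¹ where J is a Jordan canonical form, so e^{tA} = P · e^{tJ} · P⁻¹, and e^{tJ} can be computed block-by-block.

A has Jordan form
J =
  [-5,  1]
  [ 0, -5]
(up to reordering of blocks).

Per-block formulas:
  For a 2×2 Jordan block J_2(-5): exp(t · J_2(-5)) = e^(-5t)·(I + t·N), where N is the 2×2 nilpotent shift.

After assembling e^{tJ} and conjugating by P, we get:

e^{tA} =
  [2*t*exp(-5*t) + exp(-5*t), t*exp(-5*t)]
  [-4*t*exp(-5*t), -2*t*exp(-5*t) + exp(-5*t)]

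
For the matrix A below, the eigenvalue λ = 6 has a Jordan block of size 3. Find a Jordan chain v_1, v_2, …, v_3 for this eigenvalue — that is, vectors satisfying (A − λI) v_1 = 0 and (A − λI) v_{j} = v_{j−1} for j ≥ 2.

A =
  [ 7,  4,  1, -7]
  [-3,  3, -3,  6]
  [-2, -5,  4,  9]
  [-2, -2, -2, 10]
A Jordan chain for λ = 6 of length 3:
v_1 = (1, 0, -1, 0)ᵀ
v_2 = (1, -3, -2, -2)ᵀ
v_3 = (1, 0, 0, 0)ᵀ

Let N = A − (6)·I. We want v_3 with N^3 v_3 = 0 but N^2 v_3 ≠ 0; then v_{j-1} := N · v_j for j = 3, …, 2.

Pick v_3 = (1, 0, 0, 0)ᵀ.
Then v_2 = N · v_3 = (1, -3, -2, -2)ᵀ.
Then v_1 = N · v_2 = (1, 0, -1, 0)ᵀ.

Sanity check: (A − (6)·I) v_1 = (0, 0, 0, 0)ᵀ = 0. ✓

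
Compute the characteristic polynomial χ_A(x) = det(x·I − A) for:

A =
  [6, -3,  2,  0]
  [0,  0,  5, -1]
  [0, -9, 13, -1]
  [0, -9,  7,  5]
x^4 - 24*x^3 + 216*x^2 - 864*x + 1296

Expanding det(x·I − A) (e.g. by cofactor expansion or by noting that A is similar to its Jordan form J, which has the same characteristic polynomial as A) gives
  χ_A(x) = x^4 - 24*x^3 + 216*x^2 - 864*x + 1296
which factors as (x - 6)^4. The eigenvalues (with algebraic multiplicities) are λ = 6 with multiplicity 4.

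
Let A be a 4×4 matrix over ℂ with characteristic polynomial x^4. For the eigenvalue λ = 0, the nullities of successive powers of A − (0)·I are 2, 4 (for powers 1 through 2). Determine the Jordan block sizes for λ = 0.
Block sizes for λ = 0: [2, 2]

From the dimensions of kernels of powers, the number of Jordan blocks of size at least j is d_j − d_{j−1} where d_j = dim ker(N^j) (with d_0 = 0). Computing the differences gives [2, 2].
The number of blocks of size exactly k is (#blocks of size ≥ k) − (#blocks of size ≥ k + 1), so the partition is: 2 block(s) of size 2.
In nonincreasing order the block sizes are [2, 2].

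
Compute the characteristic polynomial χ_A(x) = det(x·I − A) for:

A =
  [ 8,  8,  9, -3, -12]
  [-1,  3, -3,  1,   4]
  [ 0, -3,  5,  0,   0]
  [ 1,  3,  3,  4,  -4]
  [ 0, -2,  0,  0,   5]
x^5 - 25*x^4 + 250*x^3 - 1250*x^2 + 3125*x - 3125

Expanding det(x·I − A) (e.g. by cofactor expansion or by noting that A is similar to its Jordan form J, which has the same characteristic polynomial as A) gives
  χ_A(x) = x^5 - 25*x^4 + 250*x^3 - 1250*x^2 + 3125*x - 3125
which factors as (x - 5)^5. The eigenvalues (with algebraic multiplicities) are λ = 5 with multiplicity 5.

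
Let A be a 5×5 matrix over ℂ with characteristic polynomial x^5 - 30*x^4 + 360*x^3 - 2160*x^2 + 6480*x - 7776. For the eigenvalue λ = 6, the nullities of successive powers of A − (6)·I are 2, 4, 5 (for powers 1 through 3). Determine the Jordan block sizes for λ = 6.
Block sizes for λ = 6: [3, 2]

From the dimensions of kernels of powers, the number of Jordan blocks of size at least j is d_j − d_{j−1} where d_j = dim ker(N^j) (with d_0 = 0). Computing the differences gives [2, 2, 1].
The number of blocks of size exactly k is (#blocks of size ≥ k) − (#blocks of size ≥ k + 1), so the partition is: 1 block(s) of size 2, 1 block(s) of size 3.
In nonincreasing order the block sizes are [3, 2].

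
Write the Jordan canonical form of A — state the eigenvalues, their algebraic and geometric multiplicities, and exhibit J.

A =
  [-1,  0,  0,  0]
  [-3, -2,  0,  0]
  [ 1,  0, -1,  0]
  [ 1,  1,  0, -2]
J_2(-2) ⊕ J_2(-1)

The characteristic polynomial is
  det(x·I − A) = x^4 + 6*x^3 + 13*x^2 + 12*x + 4 = (x + 1)^2*(x + 2)^2

Eigenvalues and multiplicities (the geometric multiplicity of λ is n − rank(A − λI), which equals the number of Jordan blocks for λ):
  λ = -2: algebraic multiplicity = 2, geometric multiplicity = 1
  λ = -1: algebraic multiplicity = 2, geometric multiplicity = 1

Determining the block sizes for each eigenvalue:
  λ = -2: one block (gm = 1), so the single block has size am = 2 → block sizes [2]
  λ = -1: one block (gm = 1), so the single block has size am = 2 → block sizes [2]

Assembling the blocks gives a Jordan form
J =
  [-2,  1,  0,  0]
  [ 0, -2,  0,  0]
  [ 0,  0, -1,  1]
  [ 0,  0,  0, -1]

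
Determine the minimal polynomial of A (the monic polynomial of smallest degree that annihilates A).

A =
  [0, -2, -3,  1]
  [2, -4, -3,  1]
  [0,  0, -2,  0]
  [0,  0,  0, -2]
x^2 + 4*x + 4

The characteristic polynomial is χ_A(x) = (x + 2)^4, so the eigenvalues are known. The minimal polynomial is
  m_A(x) = Π_λ (x − λ)^{k_λ}
where k_λ is the size of the *largest* Jordan block for λ (equivalently, the smallest k with (A − λI)^k v = 0 for every generalised eigenvector v of λ).

  λ = -2: largest Jordan block has size 2, contributing (x + 2)^2

So m_A(x) = (x + 2)^2 = x^2 + 4*x + 4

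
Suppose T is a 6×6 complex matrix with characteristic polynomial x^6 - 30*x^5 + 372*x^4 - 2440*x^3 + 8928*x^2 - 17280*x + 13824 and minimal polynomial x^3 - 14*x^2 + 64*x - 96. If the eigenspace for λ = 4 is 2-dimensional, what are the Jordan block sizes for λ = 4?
Block sizes for λ = 4: [2, 1]

Step 1 — from the characteristic polynomial, algebraic multiplicity of λ = 4 is 3. From dim ker(T − (4)·I) = 2, there are exactly 2 Jordan blocks for λ = 4.
Step 2 — from the minimal polynomial, the factor (x − 4)^2 tells us the largest block for λ = 4 has size 2.
Step 3 — with total size 3, 2 blocks, and largest block 2, the block sizes (in nonincreasing order) are [2, 1].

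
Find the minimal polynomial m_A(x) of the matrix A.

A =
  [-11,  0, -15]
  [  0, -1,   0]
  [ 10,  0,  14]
x^2 - 3*x - 4

The characteristic polynomial is χ_A(x) = (x - 4)*(x + 1)^2, so the eigenvalues are known. The minimal polynomial is
  m_A(x) = Π_λ (x − λ)^{k_λ}
where k_λ is the size of the *largest* Jordan block for λ (equivalently, the smallest k with (A − λI)^k v = 0 for every generalised eigenvector v of λ).

  λ = -1: largest Jordan block has size 1, contributing (x + 1)
  λ = 4: largest Jordan block has size 1, contributing (x − 4)

So m_A(x) = (x - 4)*(x + 1) = x^2 - 3*x - 4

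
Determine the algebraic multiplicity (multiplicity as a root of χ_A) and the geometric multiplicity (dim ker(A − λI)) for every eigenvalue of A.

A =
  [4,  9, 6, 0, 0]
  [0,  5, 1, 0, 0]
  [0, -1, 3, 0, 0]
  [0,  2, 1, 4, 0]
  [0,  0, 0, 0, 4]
λ = 4: alg = 5, geom = 3

Step 1 — factor the characteristic polynomial to read off the algebraic multiplicities:
  χ_A(x) = (x - 4)^5

Step 2 — compute geometric multiplicities via the rank-nullity identity g(λ) = n − rank(A − λI):
  rank(A − (4)·I) = 2, so dim ker(A − (4)·I) = n − 2 = 3

Summary:
  λ = 4: algebraic multiplicity = 5, geometric multiplicity = 3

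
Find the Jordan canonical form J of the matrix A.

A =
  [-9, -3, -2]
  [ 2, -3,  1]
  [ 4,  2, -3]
J_3(-5)

The characteristic polynomial is
  det(x·I − A) = x^3 + 15*x^2 + 75*x + 125 = (x + 5)^3

Eigenvalues and multiplicities (the geometric multiplicity of λ is n − rank(A − λI), which equals the number of Jordan blocks for λ):
  λ = -5: algebraic multiplicity = 3, geometric multiplicity = 1

Determining the block sizes for each eigenvalue:
  λ = -5: one block (gm = 1), so the single block has size am = 3 → block sizes [3]

Assembling the blocks gives a Jordan form
J =
  [-5,  1,  0]
  [ 0, -5,  1]
  [ 0,  0, -5]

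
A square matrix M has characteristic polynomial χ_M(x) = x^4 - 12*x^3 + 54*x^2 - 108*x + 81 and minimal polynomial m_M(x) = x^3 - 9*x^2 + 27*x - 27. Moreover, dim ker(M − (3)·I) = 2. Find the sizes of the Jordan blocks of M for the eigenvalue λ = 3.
Block sizes for λ = 3: [3, 1]

Step 1 — from the characteristic polynomial, algebraic multiplicity of λ = 3 is 4. From dim ker(M − (3)·I) = 2, there are exactly 2 Jordan blocks for λ = 3.
Step 2 — from the minimal polynomial, the factor (x − 3)^3 tells us the largest block for λ = 3 has size 3.
Step 3 — with total size 4, 2 blocks, and largest block 3, the block sizes (in nonincreasing order) are [3, 1].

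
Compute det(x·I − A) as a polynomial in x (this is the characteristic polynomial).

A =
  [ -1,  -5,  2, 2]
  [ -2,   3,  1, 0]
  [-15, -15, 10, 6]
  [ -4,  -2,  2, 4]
x^4 - 16*x^3 + 96*x^2 - 256*x + 256

Expanding det(x·I − A) (e.g. by cofactor expansion or by noting that A is similar to its Jordan form J, which has the same characteristic polynomial as A) gives
  χ_A(x) = x^4 - 16*x^3 + 96*x^2 - 256*x + 256
which factors as (x - 4)^4. The eigenvalues (with algebraic multiplicities) are λ = 4 with multiplicity 4.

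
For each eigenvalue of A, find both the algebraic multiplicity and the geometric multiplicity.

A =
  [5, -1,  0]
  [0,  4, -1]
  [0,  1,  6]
λ = 5: alg = 3, geom = 1

Step 1 — factor the characteristic polynomial to read off the algebraic multiplicities:
  χ_A(x) = (x - 5)^3

Step 2 — compute geometric multiplicities via the rank-nullity identity g(λ) = n − rank(A − λI):
  rank(A − (5)·I) = 2, so dim ker(A − (5)·I) = n − 2 = 1

Summary:
  λ = 5: algebraic multiplicity = 3, geometric multiplicity = 1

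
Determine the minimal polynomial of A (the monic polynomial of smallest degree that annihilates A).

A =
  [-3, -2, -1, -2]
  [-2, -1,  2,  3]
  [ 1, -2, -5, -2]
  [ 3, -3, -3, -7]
x^3 + 12*x^2 + 48*x + 64

The characteristic polynomial is χ_A(x) = (x + 4)^4, so the eigenvalues are known. The minimal polynomial is
  m_A(x) = Π_λ (x − λ)^{k_λ}
where k_λ is the size of the *largest* Jordan block for λ (equivalently, the smallest k with (A − λI)^k v = 0 for every generalised eigenvector v of λ).

  λ = -4: largest Jordan block has size 3, contributing (x + 4)^3

So m_A(x) = (x + 4)^3 = x^3 + 12*x^2 + 48*x + 64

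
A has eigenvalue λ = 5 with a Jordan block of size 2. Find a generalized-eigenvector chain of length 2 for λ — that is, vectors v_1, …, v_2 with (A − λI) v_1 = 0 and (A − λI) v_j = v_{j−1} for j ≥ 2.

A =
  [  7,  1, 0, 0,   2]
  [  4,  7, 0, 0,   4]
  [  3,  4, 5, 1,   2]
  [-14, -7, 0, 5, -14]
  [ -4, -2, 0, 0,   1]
A Jordan chain for λ = 5 of length 2:
v_1 = (2, 4, 3, -14, -4)ᵀ
v_2 = (1, 0, 0, 0, 0)ᵀ

Let N = A − (5)·I. We want v_2 with N^2 v_2 = 0 but N^1 v_2 ≠ 0; then v_{j-1} := N · v_j for j = 2, …, 2.

Pick v_2 = (1, 0, 0, 0, 0)ᵀ.
Then v_1 = N · v_2 = (2, 4, 3, -14, -4)ᵀ.

Sanity check: (A − (5)·I) v_1 = (0, 0, 0, 0, 0)ᵀ = 0. ✓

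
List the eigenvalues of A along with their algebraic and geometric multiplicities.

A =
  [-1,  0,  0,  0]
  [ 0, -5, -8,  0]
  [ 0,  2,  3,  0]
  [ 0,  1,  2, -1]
λ = -1: alg = 4, geom = 3

Step 1 — factor the characteristic polynomial to read off the algebraic multiplicities:
  χ_A(x) = (x + 1)^4

Step 2 — compute geometric multiplicities via the rank-nullity identity g(λ) = n − rank(A − λI):
  rank(A − (-1)·I) = 1, so dim ker(A − (-1)·I) = n − 1 = 3

Summary:
  λ = -1: algebraic multiplicity = 4, geometric multiplicity = 3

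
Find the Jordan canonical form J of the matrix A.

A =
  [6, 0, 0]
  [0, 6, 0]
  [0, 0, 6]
J_1(6) ⊕ J_1(6) ⊕ J_1(6)

The characteristic polynomial is
  det(x·I − A) = x^3 - 18*x^2 + 108*x - 216 = (x - 6)^3

Eigenvalues and multiplicities (the geometric multiplicity of λ is n − rank(A − λI), which equals the number of Jordan blocks for λ):
  λ = 6: algebraic multiplicity = 3, geometric multiplicity = 3

Determining the block sizes for each eigenvalue:
  λ = 6: gm = am = 3, so every block has size 1 → block sizes [1, 1, 1]

Assembling the blocks gives a Jordan form
J =
  [6, 0, 0]
  [0, 6, 0]
  [0, 0, 6]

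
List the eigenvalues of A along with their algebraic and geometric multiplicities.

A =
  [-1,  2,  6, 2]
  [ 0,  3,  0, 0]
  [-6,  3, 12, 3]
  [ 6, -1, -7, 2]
λ = 3: alg = 2, geom = 2; λ = 5: alg = 2, geom = 1

Step 1 — factor the characteristic polynomial to read off the algebraic multiplicities:
  χ_A(x) = (x - 5)^2*(x - 3)^2

Step 2 — compute geometric multiplicities via the rank-nullity identity g(λ) = n − rank(A − λI):
  rank(A − (3)·I) = 2, so dim ker(A − (3)·I) = n − 2 = 2
  rank(A − (5)·I) = 3, so dim ker(A − (5)·I) = n − 3 = 1

Summary:
  λ = 3: algebraic multiplicity = 2, geometric multiplicity = 2
  λ = 5: algebraic multiplicity = 2, geometric multiplicity = 1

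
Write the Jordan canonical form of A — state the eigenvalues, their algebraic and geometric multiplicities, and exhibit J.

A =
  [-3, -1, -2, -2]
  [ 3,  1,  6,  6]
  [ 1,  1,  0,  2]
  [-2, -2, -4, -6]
J_2(-2) ⊕ J_1(-2) ⊕ J_1(-2)

The characteristic polynomial is
  det(x·I − A) = x^4 + 8*x^3 + 24*x^2 + 32*x + 16 = (x + 2)^4

Eigenvalues and multiplicities (the geometric multiplicity of λ is n − rank(A − λI), which equals the number of Jordan blocks for λ):
  λ = -2: algebraic multiplicity = 4, geometric multiplicity = 3

Determining the block sizes for each eigenvalue:
  λ = -2: 3 blocks summing to 4 forces exactly one block of size 2 and the rest size 1 → block sizes [2, 1, 1]

Assembling the blocks gives a Jordan form
J =
  [-2,  1,  0,  0]
  [ 0, -2,  0,  0]
  [ 0,  0, -2,  0]
  [ 0,  0,  0, -2]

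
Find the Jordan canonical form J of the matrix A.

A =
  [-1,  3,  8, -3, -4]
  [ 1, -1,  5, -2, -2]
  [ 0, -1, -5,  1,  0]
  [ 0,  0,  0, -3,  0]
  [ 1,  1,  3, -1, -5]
J_3(-3) ⊕ J_1(-3) ⊕ J_1(-3)

The characteristic polynomial is
  det(x·I − A) = x^5 + 15*x^4 + 90*x^3 + 270*x^2 + 405*x + 243 = (x + 3)^5

Eigenvalues and multiplicities (the geometric multiplicity of λ is n − rank(A − λI), which equals the number of Jordan blocks for λ):
  λ = -3: algebraic multiplicity = 5, geometric multiplicity = 3

Determining the block sizes for each eigenvalue:
  λ = -3: with am = 5 and gm = 3, the partition is not yet determined (e.g. several partitions of 5 into 3 parts exist). Let N = A − (-3)·I. Computing rank(N^1) = 2, rank(N^2) = 1, rank(N^3) = 0; the number of blocks of size ≥ j is rank(N^{j−1}) − rank(N^j), giving [3, 1, 1]. So we have 1 block(s) of size 3, 2 block(s) of size 1 → block sizes [3, 1, 1]

Assembling the blocks gives a Jordan form
J =
  [-3,  1,  0,  0,  0]
  [ 0, -3,  1,  0,  0]
  [ 0,  0, -3,  0,  0]
  [ 0,  0,  0, -3,  0]
  [ 0,  0,  0,  0, -3]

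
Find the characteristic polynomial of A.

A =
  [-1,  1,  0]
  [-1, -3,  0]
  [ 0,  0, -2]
x^3 + 6*x^2 + 12*x + 8

Expanding det(x·I − A) (e.g. by cofactor expansion or by noting that A is similar to its Jordan form J, which has the same characteristic polynomial as A) gives
  χ_A(x) = x^3 + 6*x^2 + 12*x + 8
which factors as (x + 2)^3. The eigenvalues (with algebraic multiplicities) are λ = -2 with multiplicity 3.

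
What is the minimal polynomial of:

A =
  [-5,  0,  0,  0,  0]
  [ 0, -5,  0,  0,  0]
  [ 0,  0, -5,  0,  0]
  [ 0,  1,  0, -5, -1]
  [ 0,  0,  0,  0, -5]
x^2 + 10*x + 25

The characteristic polynomial is χ_A(x) = (x + 5)^5, so the eigenvalues are known. The minimal polynomial is
  m_A(x) = Π_λ (x − λ)^{k_λ}
where k_λ is the size of the *largest* Jordan block for λ (equivalently, the smallest k with (A − λI)^k v = 0 for every generalised eigenvector v of λ).

  λ = -5: largest Jordan block has size 2, contributing (x + 5)^2

So m_A(x) = (x + 5)^2 = x^2 + 10*x + 25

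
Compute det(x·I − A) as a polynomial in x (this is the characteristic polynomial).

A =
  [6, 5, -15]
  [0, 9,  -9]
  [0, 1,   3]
x^3 - 18*x^2 + 108*x - 216

Expanding det(x·I − A) (e.g. by cofactor expansion or by noting that A is similar to its Jordan form J, which has the same characteristic polynomial as A) gives
  χ_A(x) = x^3 - 18*x^2 + 108*x - 216
which factors as (x - 6)^3. The eigenvalues (with algebraic multiplicities) are λ = 6 with multiplicity 3.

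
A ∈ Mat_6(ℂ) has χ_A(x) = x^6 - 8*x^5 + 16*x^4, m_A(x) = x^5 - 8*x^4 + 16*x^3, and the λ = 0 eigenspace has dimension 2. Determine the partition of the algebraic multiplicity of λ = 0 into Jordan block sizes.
Block sizes for λ = 0: [3, 1]

Step 1 — from the characteristic polynomial, algebraic multiplicity of λ = 0 is 4. From dim ker(A − (0)·I) = 2, there are exactly 2 Jordan blocks for λ = 0.
Step 2 — from the minimal polynomial, the factor (x − 0)^3 tells us the largest block for λ = 0 has size 3.
Step 3 — with total size 4, 2 blocks, and largest block 3, the block sizes (in nonincreasing order) are [3, 1].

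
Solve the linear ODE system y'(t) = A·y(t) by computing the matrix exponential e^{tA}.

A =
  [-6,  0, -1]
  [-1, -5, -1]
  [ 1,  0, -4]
e^{tA} =
  [-t*exp(-5*t) + exp(-5*t), 0, -t*exp(-5*t)]
  [-t*exp(-5*t), exp(-5*t), -t*exp(-5*t)]
  [t*exp(-5*t), 0, t*exp(-5*t) + exp(-5*t)]

Strategy: write A = P · J · P⁻¹ where J is a Jordan canonical form, so e^{tA} = P · e^{tJ} · P⁻¹, and e^{tJ} can be computed block-by-block.

A has Jordan form
J =
  [-5,  1,  0]
  [ 0, -5,  0]
  [ 0,  0, -5]
(up to reordering of blocks).

Per-block formulas:
  For a 2×2 Jordan block J_2(-5): exp(t · J_2(-5)) = e^(-5t)·(I + t·N), where N is the 2×2 nilpotent shift.
  For a 1×1 block at λ = -5: exp(t · [-5]) = [e^(-5t)].

After assembling e^{tJ} and conjugating by P, we get:

e^{tA} =
  [-t*exp(-5*t) + exp(-5*t), 0, -t*exp(-5*t)]
  [-t*exp(-5*t), exp(-5*t), -t*exp(-5*t)]
  [t*exp(-5*t), 0, t*exp(-5*t) + exp(-5*t)]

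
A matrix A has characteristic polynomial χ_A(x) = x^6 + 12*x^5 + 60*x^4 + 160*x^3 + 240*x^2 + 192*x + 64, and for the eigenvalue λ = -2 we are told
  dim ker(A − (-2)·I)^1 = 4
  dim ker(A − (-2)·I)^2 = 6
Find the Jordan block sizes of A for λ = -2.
Block sizes for λ = -2: [2, 2, 1, 1]

From the dimensions of kernels of powers, the number of Jordan blocks of size at least j is d_j − d_{j−1} where d_j = dim ker(N^j) (with d_0 = 0). Computing the differences gives [4, 2].
The number of blocks of size exactly k is (#blocks of size ≥ k) − (#blocks of size ≥ k + 1), so the partition is: 2 block(s) of size 1, 2 block(s) of size 2.
In nonincreasing order the block sizes are [2, 2, 1, 1].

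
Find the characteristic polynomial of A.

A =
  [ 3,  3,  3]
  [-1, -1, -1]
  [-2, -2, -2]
x^3

Expanding det(x·I − A) (e.g. by cofactor expansion or by noting that A is similar to its Jordan form J, which has the same characteristic polynomial as A) gives
  χ_A(x) = x^3
which factors as x^3. The eigenvalues (with algebraic multiplicities) are λ = 0 with multiplicity 3.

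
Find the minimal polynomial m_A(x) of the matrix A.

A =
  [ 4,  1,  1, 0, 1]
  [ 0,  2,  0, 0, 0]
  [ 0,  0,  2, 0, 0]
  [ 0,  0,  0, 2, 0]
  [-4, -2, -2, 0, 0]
x^2 - 4*x + 4

The characteristic polynomial is χ_A(x) = (x - 2)^5, so the eigenvalues are known. The minimal polynomial is
  m_A(x) = Π_λ (x − λ)^{k_λ}
where k_λ is the size of the *largest* Jordan block for λ (equivalently, the smallest k with (A − λI)^k v = 0 for every generalised eigenvector v of λ).

  λ = 2: largest Jordan block has size 2, contributing (x − 2)^2

So m_A(x) = (x - 2)^2 = x^2 - 4*x + 4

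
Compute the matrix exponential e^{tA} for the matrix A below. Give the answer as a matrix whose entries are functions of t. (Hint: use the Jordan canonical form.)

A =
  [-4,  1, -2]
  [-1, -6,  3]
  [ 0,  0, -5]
e^{tA} =
  [t*exp(-5*t) + exp(-5*t), t*exp(-5*t), t^2*exp(-5*t)/2 - 2*t*exp(-5*t)]
  [-t*exp(-5*t), -t*exp(-5*t) + exp(-5*t), -t^2*exp(-5*t)/2 + 3*t*exp(-5*t)]
  [0, 0, exp(-5*t)]

Strategy: write A = P · J · P⁻¹ where J is a Jordan canonical form, so e^{tA} = P · e^{tJ} · P⁻¹, and e^{tJ} can be computed block-by-block.

A has Jordan form
J =
  [-5,  1,  0]
  [ 0, -5,  1]
  [ 0,  0, -5]
(up to reordering of blocks).

Per-block formulas:
  For a 3×3 Jordan block J_3(-5): exp(t · J_3(-5)) = e^(-5t)·(I + t·N + (t^2/2)·N^2), where N is the 3×3 nilpotent shift.

After assembling e^{tJ} and conjugating by P, we get:

e^{tA} =
  [t*exp(-5*t) + exp(-5*t), t*exp(-5*t), t^2*exp(-5*t)/2 - 2*t*exp(-5*t)]
  [-t*exp(-5*t), -t*exp(-5*t) + exp(-5*t), -t^2*exp(-5*t)/2 + 3*t*exp(-5*t)]
  [0, 0, exp(-5*t)]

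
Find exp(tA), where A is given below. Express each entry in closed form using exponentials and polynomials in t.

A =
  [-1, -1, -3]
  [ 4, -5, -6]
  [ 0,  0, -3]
e^{tA} =
  [2*t*exp(-3*t) + exp(-3*t), -t*exp(-3*t), -3*t*exp(-3*t)]
  [4*t*exp(-3*t), -2*t*exp(-3*t) + exp(-3*t), -6*t*exp(-3*t)]
  [0, 0, exp(-3*t)]

Strategy: write A = P · J · P⁻¹ where J is a Jordan canonical form, so e^{tA} = P · e^{tJ} · P⁻¹, and e^{tJ} can be computed block-by-block.

A has Jordan form
J =
  [-3,  1,  0]
  [ 0, -3,  0]
  [ 0,  0, -3]
(up to reordering of blocks).

Per-block formulas:
  For a 2×2 Jordan block J_2(-3): exp(t · J_2(-3)) = e^(-3t)·(I + t·N), where N is the 2×2 nilpotent shift.
  For a 1×1 block at λ = -3: exp(t · [-3]) = [e^(-3t)].

After assembling e^{tJ} and conjugating by P, we get:

e^{tA} =
  [2*t*exp(-3*t) + exp(-3*t), -t*exp(-3*t), -3*t*exp(-3*t)]
  [4*t*exp(-3*t), -2*t*exp(-3*t) + exp(-3*t), -6*t*exp(-3*t)]
  [0, 0, exp(-3*t)]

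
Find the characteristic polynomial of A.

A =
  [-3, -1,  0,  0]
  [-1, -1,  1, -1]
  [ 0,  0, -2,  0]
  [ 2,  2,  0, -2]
x^4 + 8*x^3 + 24*x^2 + 32*x + 16

Expanding det(x·I − A) (e.g. by cofactor expansion or by noting that A is similar to its Jordan form J, which has the same characteristic polynomial as A) gives
  χ_A(x) = x^4 + 8*x^3 + 24*x^2 + 32*x + 16
which factors as (x + 2)^4. The eigenvalues (with algebraic multiplicities) are λ = -2 with multiplicity 4.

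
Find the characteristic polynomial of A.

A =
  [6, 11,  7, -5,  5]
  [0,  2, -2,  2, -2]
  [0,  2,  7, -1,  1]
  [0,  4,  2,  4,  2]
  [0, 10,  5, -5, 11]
x^5 - 30*x^4 + 360*x^3 - 2160*x^2 + 6480*x - 7776

Expanding det(x·I − A) (e.g. by cofactor expansion or by noting that A is similar to its Jordan form J, which has the same characteristic polynomial as A) gives
  χ_A(x) = x^5 - 30*x^4 + 360*x^3 - 2160*x^2 + 6480*x - 7776
which factors as (x - 6)^5. The eigenvalues (with algebraic multiplicities) are λ = 6 with multiplicity 5.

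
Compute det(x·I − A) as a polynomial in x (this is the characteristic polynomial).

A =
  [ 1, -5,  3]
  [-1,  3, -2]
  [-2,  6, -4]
x^3

Expanding det(x·I − A) (e.g. by cofactor expansion or by noting that A is similar to its Jordan form J, which has the same characteristic polynomial as A) gives
  χ_A(x) = x^3
which factors as x^3. The eigenvalues (with algebraic multiplicities) are λ = 0 with multiplicity 3.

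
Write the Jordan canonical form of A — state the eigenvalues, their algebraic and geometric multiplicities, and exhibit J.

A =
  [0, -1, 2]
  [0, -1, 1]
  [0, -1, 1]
J_3(0)

The characteristic polynomial is
  det(x·I − A) = x^3

Eigenvalues and multiplicities (the geometric multiplicity of λ is n − rank(A − λI), which equals the number of Jordan blocks for λ):
  λ = 0: algebraic multiplicity = 3, geometric multiplicity = 1

Determining the block sizes for each eigenvalue:
  λ = 0: one block (gm = 1), so the single block has size am = 3 → block sizes [3]

Assembling the blocks gives a Jordan form
J =
  [0, 1, 0]
  [0, 0, 1]
  [0, 0, 0]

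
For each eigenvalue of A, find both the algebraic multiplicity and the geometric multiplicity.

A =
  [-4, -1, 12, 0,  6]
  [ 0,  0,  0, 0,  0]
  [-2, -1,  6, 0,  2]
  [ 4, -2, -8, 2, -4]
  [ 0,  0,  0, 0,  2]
λ = 0: alg = 2, geom = 1; λ = 2: alg = 3, geom = 3

Step 1 — factor the characteristic polynomial to read off the algebraic multiplicities:
  χ_A(x) = x^2*(x - 2)^3

Step 2 — compute geometric multiplicities via the rank-nullity identity g(λ) = n − rank(A − λI):
  rank(A − (0)·I) = 4, so dim ker(A − (0)·I) = n − 4 = 1
  rank(A − (2)·I) = 2, so dim ker(A − (2)·I) = n − 2 = 3

Summary:
  λ = 0: algebraic multiplicity = 2, geometric multiplicity = 1
  λ = 2: algebraic multiplicity = 3, geometric multiplicity = 3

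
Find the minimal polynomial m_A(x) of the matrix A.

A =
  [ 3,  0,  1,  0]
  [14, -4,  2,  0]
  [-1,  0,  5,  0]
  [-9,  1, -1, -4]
x^4 - 32*x^2 + 256

The characteristic polynomial is χ_A(x) = (x - 4)^2*(x + 4)^2, so the eigenvalues are known. The minimal polynomial is
  m_A(x) = Π_λ (x − λ)^{k_λ}
where k_λ is the size of the *largest* Jordan block for λ (equivalently, the smallest k with (A − λI)^k v = 0 for every generalised eigenvector v of λ).

  λ = -4: largest Jordan block has size 2, contributing (x + 4)^2
  λ = 4: largest Jordan block has size 2, contributing (x − 4)^2

So m_A(x) = (x - 4)^2*(x + 4)^2 = x^4 - 32*x^2 + 256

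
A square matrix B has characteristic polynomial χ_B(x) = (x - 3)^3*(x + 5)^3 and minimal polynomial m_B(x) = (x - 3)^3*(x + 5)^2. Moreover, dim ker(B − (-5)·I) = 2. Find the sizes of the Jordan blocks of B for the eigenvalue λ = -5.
Block sizes for λ = -5: [2, 1]

Step 1 — from the characteristic polynomial, algebraic multiplicity of λ = -5 is 3. From dim ker(B − (-5)·I) = 2, there are exactly 2 Jordan blocks for λ = -5.
Step 2 — from the minimal polynomial, the factor (x + 5)^2 tells us the largest block for λ = -5 has size 2.
Step 3 — with total size 3, 2 blocks, and largest block 2, the block sizes (in nonincreasing order) are [2, 1].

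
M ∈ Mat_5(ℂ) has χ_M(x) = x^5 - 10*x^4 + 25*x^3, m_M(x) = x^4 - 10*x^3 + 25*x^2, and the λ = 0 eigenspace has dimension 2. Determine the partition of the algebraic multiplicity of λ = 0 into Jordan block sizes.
Block sizes for λ = 0: [2, 1]

Step 1 — from the characteristic polynomial, algebraic multiplicity of λ = 0 is 3. From dim ker(M − (0)·I) = 2, there are exactly 2 Jordan blocks for λ = 0.
Step 2 — from the minimal polynomial, the factor (x − 0)^2 tells us the largest block for λ = 0 has size 2.
Step 3 — with total size 3, 2 blocks, and largest block 2, the block sizes (in nonincreasing order) are [2, 1].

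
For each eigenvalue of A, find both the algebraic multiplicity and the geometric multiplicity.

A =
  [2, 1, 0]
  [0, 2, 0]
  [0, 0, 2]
λ = 2: alg = 3, geom = 2

Step 1 — factor the characteristic polynomial to read off the algebraic multiplicities:
  χ_A(x) = (x - 2)^3

Step 2 — compute geometric multiplicities via the rank-nullity identity g(λ) = n − rank(A − λI):
  rank(A − (2)·I) = 1, so dim ker(A − (2)·I) = n − 1 = 2

Summary:
  λ = 2: algebraic multiplicity = 3, geometric multiplicity = 2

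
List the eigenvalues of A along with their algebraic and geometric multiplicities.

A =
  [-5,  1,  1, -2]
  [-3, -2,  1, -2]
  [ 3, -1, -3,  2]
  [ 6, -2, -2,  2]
λ = -2: alg = 4, geom = 2

Step 1 — factor the characteristic polynomial to read off the algebraic multiplicities:
  χ_A(x) = (x + 2)^4

Step 2 — compute geometric multiplicities via the rank-nullity identity g(λ) = n − rank(A − λI):
  rank(A − (-2)·I) = 2, so dim ker(A − (-2)·I) = n − 2 = 2

Summary:
  λ = -2: algebraic multiplicity = 4, geometric multiplicity = 2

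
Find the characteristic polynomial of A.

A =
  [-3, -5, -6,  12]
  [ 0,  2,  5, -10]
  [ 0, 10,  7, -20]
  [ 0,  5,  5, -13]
x^4 + 7*x^3 + 9*x^2 - 27*x - 54

Expanding det(x·I − A) (e.g. by cofactor expansion or by noting that A is similar to its Jordan form J, which has the same characteristic polynomial as A) gives
  χ_A(x) = x^4 + 7*x^3 + 9*x^2 - 27*x - 54
which factors as (x - 2)*(x + 3)^3. The eigenvalues (with algebraic multiplicities) are λ = -3 with multiplicity 3, λ = 2 with multiplicity 1.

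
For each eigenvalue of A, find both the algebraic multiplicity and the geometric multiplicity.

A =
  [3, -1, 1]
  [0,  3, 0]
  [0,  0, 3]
λ = 3: alg = 3, geom = 2

Step 1 — factor the characteristic polynomial to read off the algebraic multiplicities:
  χ_A(x) = (x - 3)^3

Step 2 — compute geometric multiplicities via the rank-nullity identity g(λ) = n − rank(A − λI):
  rank(A − (3)·I) = 1, so dim ker(A − (3)·I) = n − 1 = 2

Summary:
  λ = 3: algebraic multiplicity = 3, geometric multiplicity = 2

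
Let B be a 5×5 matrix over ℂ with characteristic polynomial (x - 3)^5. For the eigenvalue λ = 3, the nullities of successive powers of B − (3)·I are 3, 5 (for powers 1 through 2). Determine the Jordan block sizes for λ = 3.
Block sizes for λ = 3: [2, 2, 1]

From the dimensions of kernels of powers, the number of Jordan blocks of size at least j is d_j − d_{j−1} where d_j = dim ker(N^j) (with d_0 = 0). Computing the differences gives [3, 2].
The number of blocks of size exactly k is (#blocks of size ≥ k) − (#blocks of size ≥ k + 1), so the partition is: 1 block(s) of size 1, 2 block(s) of size 2.
In nonincreasing order the block sizes are [2, 2, 1].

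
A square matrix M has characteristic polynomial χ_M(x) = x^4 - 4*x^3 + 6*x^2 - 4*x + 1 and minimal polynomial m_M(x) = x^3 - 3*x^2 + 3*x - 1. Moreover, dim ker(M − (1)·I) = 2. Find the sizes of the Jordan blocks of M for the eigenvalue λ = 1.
Block sizes for λ = 1: [3, 1]

Step 1 — from the characteristic polynomial, algebraic multiplicity of λ = 1 is 4. From dim ker(M − (1)·I) = 2, there are exactly 2 Jordan blocks for λ = 1.
Step 2 — from the minimal polynomial, the factor (x − 1)^3 tells us the largest block for λ = 1 has size 3.
Step 3 — with total size 4, 2 blocks, and largest block 3, the block sizes (in nonincreasing order) are [3, 1].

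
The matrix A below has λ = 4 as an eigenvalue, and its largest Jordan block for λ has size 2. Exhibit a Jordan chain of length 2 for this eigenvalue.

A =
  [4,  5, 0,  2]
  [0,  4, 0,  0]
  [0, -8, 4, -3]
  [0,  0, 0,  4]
A Jordan chain for λ = 4 of length 2:
v_1 = (5, 0, -8, 0)ᵀ
v_2 = (0, 1, 0, 0)ᵀ

Let N = A − (4)·I. We want v_2 with N^2 v_2 = 0 but N^1 v_2 ≠ 0; then v_{j-1} := N · v_j for j = 2, …, 2.

Pick v_2 = (0, 1, 0, 0)ᵀ.
Then v_1 = N · v_2 = (5, 0, -8, 0)ᵀ.

Sanity check: (A − (4)·I) v_1 = (0, 0, 0, 0)ᵀ = 0. ✓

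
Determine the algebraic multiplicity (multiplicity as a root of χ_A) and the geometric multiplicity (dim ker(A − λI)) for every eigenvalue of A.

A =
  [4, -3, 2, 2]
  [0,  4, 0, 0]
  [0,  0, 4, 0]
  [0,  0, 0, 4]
λ = 4: alg = 4, geom = 3

Step 1 — factor the characteristic polynomial to read off the algebraic multiplicities:
  χ_A(x) = (x - 4)^4

Step 2 — compute geometric multiplicities via the rank-nullity identity g(λ) = n − rank(A − λI):
  rank(A − (4)·I) = 1, so dim ker(A − (4)·I) = n − 1 = 3

Summary:
  λ = 4: algebraic multiplicity = 4, geometric multiplicity = 3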